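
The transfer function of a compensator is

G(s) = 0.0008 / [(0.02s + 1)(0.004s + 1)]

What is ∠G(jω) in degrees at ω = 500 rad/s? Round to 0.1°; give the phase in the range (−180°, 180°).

At ω = 500 rad/s:
pole (1 + j500·0.02) = 1 + j10 → |·| ≈ 10.05, ∠ ≈ 84.29°
pole (1 + j500·0.004) = 1 + j2 → |·| ≈ 2.2361, ∠ ≈ 63.43°
∠G = (0°) − (84.29° + 63.43°) = -147.72°

-147.7°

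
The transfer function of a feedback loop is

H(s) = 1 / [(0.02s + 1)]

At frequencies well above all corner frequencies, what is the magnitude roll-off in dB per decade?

Each pole contributes −20 dB/decade at high frequency; each zero contributes +20 dB/decade.
Net: 0 zero(s) − 1 pole(s) → -20 dB/decade.

-20 dB/decade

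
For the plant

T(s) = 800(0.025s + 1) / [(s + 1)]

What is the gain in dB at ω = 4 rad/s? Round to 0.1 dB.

At ω = 4 rad/s:
zero (1 + j4·0.025) = 1 + j0.1 → |·| ≈ 1.005, ∠ ≈ 5.71°
pole (1 + j4·1) = 1 + j4 → |·| ≈ 4.1231, ∠ ≈ 75.96°
|T| = 800 · 1.005 / (4.1231) ≈ 195
Gain = 20 log₁₀(195) ≈ 45.80 dB

45.8 dB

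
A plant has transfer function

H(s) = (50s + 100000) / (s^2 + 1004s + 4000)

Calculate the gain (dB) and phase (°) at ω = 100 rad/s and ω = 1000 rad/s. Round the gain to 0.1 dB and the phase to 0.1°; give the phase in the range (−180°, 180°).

Substitute s = j100:
Numerator: 50(j100) + 100000 = 100000 + j5000
Denominator: (j100)^2 + 1004(j100) + 4000 = -6000 + j100400
|N| = √(100000² + 5000²) ≈ 1.0012e+05, ∠N ≈ 2.86°
|D| = √(6000² + 100400²) ≈ 1.0058e+05, ∠D ≈ 93.42°
|H| = 1.0012e+05 / 1.0058e+05 ≈ 0.99543
Gain = 20 log₁₀(0.99543) ≈ -0.04 dB
∠H = 2.86° − 93.42° = -90.56°

Substitute s = j1000:
Numerator: 50(j1000) + 100000 = 100000 + j50000
Denominator: (j1000)^2 + 1004(j1000) + 4000 = -996000 + j1004000
|N| = √(100000² + 50000²) ≈ 1.118e+05, ∠N ≈ 26.57°
|D| = √(996000² + 1004000²) ≈ 1.4142e+06, ∠D ≈ 134.77°
|H| = 1.118e+05 / 1.4142e+06 ≈ 0.079055
Gain = 20 log₁₀(0.079055) ≈ -22.04 dB
∠H = 26.57° − 134.77° = -108.20°

ω = 100: -0.0 dB, -90.6°; ω = 1000: -22.0 dB, -108.2°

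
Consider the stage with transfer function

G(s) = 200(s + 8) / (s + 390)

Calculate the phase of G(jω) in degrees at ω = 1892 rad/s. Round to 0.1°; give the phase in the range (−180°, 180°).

At s = jω = j1892:
zero (s+8): 8 + j1892 → |·| = √(8²+1892²) = √3579728 ≈ 1892, ∠ = arctan(1892/8) ≈ 89.76°
pole (s+390): 390 + j1892 → |·| = √(390²+1892²) = √3731764 ≈ 1931.8, ∠ = arctan(1892/390) ≈ 78.35°
∠G = 89.76° − 78.35° = 11.41°

11.4°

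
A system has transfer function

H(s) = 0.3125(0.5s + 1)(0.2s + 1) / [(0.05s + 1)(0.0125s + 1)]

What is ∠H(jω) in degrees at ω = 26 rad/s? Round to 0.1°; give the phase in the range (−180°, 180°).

At ω = 26 rad/s:
zero (1 + j26·0.5) = 1 + j13 → |·| ≈ 13.038, ∠ ≈ 85.60°
zero (1 + j26·0.2) = 1 + j5.2 → |·| ≈ 5.2953, ∠ ≈ 79.11°
pole (1 + j26·0.05) = 1 + j1.3 → |·| ≈ 1.6401, ∠ ≈ 52.43°
pole (1 + j26·0.0125) = 1 + j0.325 → |·| ≈ 1.0515, ∠ ≈ 18.00°
∠H = (85.60° + 79.11°) − (52.43° + 18.00°) = 94.28°

94.3°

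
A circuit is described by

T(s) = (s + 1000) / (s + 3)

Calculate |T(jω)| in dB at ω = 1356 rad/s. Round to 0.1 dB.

At s = jω = j1356:
zero (s+1000): 1000 + j1356 → |·| = √(1000²+1356²) = √2838736 ≈ 1684.9, ∠ = arctan(1356/1000) ≈ 53.59°
pole (s+3): 3 + j1356 → |·| = √(3²+1356²) = √1838745 ≈ 1356, ∠ = arctan(1356/3) ≈ 89.87°
|T| = 1 · 1684.9 / 1356 ≈ 1.2426
Gain = 20 log₁₀(1.2426) ≈ 1.89 dB

1.9 dB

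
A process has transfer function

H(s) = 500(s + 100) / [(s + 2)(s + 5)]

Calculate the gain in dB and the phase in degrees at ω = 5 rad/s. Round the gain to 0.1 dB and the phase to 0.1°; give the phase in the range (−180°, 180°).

At s = jω = j5:
zero (s+100): 100 + j5 → |·| = √(100²+5²) = √10025 ≈ 100.12, ∠ = arctan(5/100) ≈ 2.86°
pole (s+2): 2 + j5 → |·| = √(2²+5²) = √29 ≈ 5.3852, ∠ = arctan(5/2) ≈ 68.20°
pole (s+5): 5 + j5 → |·| = √(5²+5²) = √50 ≈ 7.0711, ∠ = arctan(5/5) ≈ 45.00°
|H| = 500 · 100.12 / 38.079 ≈ 1314.6
Gain = 20 log₁₀(1314.6) ≈ 62.38 dB
∠H = 2.86° − 113.20° = -110.34°

62.4 dB, -110.3°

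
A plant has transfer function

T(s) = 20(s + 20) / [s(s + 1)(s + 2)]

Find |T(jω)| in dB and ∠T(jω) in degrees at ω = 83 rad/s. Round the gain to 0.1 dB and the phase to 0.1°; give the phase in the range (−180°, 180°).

At s = jω = j83:
zero (s+20): 20 + j83 → |·| = √(20²+83²) = √7289 ≈ 85.376, ∠ = arctan(83/20) ≈ 76.45°
pole (s+1): 1 + j83 → |·| = √(1²+83²) = √6890 ≈ 83.006, ∠ = arctan(83/1) ≈ 89.31°
pole (s+2): 2 + j83 → |·| = √(2²+83²) = √6893 ≈ 83.024, ∠ = arctan(83/2) ≈ 88.62°
pole at origin: |s| = 83, ∠ = 90.00° (in denominator)
|T| = 20 · 85.376 / 5.7199e+05 ≈ 0.0029852
Gain = 20 log₁₀(0.0029852) ≈ -50.50 dB
∠T = 76.45° − 267.93° = -191.48° ≡ 168.52° (principal value)

-50.5 dB, 168.5°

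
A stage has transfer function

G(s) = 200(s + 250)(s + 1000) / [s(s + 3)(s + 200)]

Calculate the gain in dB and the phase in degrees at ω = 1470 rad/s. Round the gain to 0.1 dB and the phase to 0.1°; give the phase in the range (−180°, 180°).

-15.6 dB, -126.0°

At s = jω = j1470:
zero (s+250): 250 + j1470 → |·| = √(250²+1470²) = √2223400 ≈ 1491.1, ∠ = arctan(1470/250) ≈ 80.35°
zero (s+1000): 1000 + j1470 → |·| = √(1000²+1470²) = √3160900 ≈ 1777.9, ∠ = arctan(1470/1000) ≈ 55.77°
pole (s+3): 3 + j1470 → |·| = √(3²+1470²) = √2160909 ≈ 1470, ∠ = arctan(1470/3) ≈ 89.88°
pole (s+200): 200 + j1470 → |·| = √(200²+1470²) = √2200900 ≈ 1483.5, ∠ = arctan(1470/200) ≈ 82.25°
pole at origin: |s| = 1470, ∠ = 90.00° (in denominator)
|G| = 200 · 2.651e+06 / 3.2057e+09 ≈ 0.16539
Gain = 20 log₁₀(0.16539) ≈ -15.63 dB
∠G = 136.12° − 262.13° = -126.01°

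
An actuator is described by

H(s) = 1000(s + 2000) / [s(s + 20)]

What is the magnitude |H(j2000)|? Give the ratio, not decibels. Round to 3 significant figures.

0.707

At s = jω = j2000:
zero (s+2000): 2000 + j2000 → |·| = √(2000²+2000²) = √8000000 ≈ 2828.4, ∠ = arctan(2000/2000) ≈ 45.00°
pole (s+20): 20 + j2000 → |·| = √(20²+2000²) = √4000400 ≈ 2000.1, ∠ = arctan(2000/20) ≈ 89.43°
pole at origin: |s| = 2000, ∠ = 90.00° (in denominator)
|H| = 1000 · 2828.4 / 4.0002e+06 ≈ 0.70706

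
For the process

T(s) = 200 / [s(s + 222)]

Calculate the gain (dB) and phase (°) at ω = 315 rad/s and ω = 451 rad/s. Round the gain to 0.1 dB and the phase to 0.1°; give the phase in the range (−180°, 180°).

At s = jω = j315:
pole (s+222): 222 + j315 → |·| = √(222²+315²) = √148509 ≈ 385.37, ∠ = arctan(315/222) ≈ 54.83°
pole at origin: |s| = 315, ∠ = 90.00° (in denominator)
|T| = 200 / 1.2139e+05 ≈ 0.0016476
Gain = 20 log₁₀(0.0016476) ≈ -55.66 dB
∠T = 0.00° − 144.83° = -144.83°

At s = jω = j451:
pole (s+222): 222 + j451 → |·| = √(222²+451²) = √252685 ≈ 502.68, ∠ = arctan(451/222) ≈ 63.79°
pole at origin: |s| = 451, ∠ = 90.00° (in denominator)
|T| = 200 / 2.2671e+05 ≈ 0.00088218
Gain = 20 log₁₀(0.00088218) ≈ -61.09 dB
∠T = 0.00° − 153.79° = -153.79°

ω = 315: -55.7 dB, -144.8°; ω = 451: -61.1 dB, -153.8°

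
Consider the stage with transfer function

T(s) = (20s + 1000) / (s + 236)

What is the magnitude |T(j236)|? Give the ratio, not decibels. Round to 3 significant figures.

Substitute s = j236:
Numerator: 20(j236) + 1000 = 1000 + j4720
Denominator: (j236) + 236 = 236 + j236
|N| = √(1000² + 4720²) ≈ 4824.8, ∠N ≈ 78.04°
|D| = √(236² + 236²) ≈ 333.75, ∠D ≈ 45.00°
|T| = 4824.8 / 333.75 ≈ 14.456

14.5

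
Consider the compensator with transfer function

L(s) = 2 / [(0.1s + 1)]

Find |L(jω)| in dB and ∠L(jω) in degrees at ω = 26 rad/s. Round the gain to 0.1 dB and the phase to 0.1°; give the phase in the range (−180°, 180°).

At ω = 26 rad/s:
pole (1 + j26·0.1) = 1 + j2.6 → |·| ≈ 2.7857, ∠ ≈ 68.96°
|L| = 2 · 1 / (2.7857) ≈ 0.71795
Gain = 20 log₁₀(0.71795) ≈ -2.88 dB
∠L = (0°) − (68.96°) = -68.96°

-2.9 dB, -69.0°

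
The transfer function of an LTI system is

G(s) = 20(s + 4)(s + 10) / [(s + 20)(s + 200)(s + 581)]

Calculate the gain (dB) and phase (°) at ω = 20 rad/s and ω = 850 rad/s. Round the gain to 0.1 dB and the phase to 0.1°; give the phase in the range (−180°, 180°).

ω = 20: -51.2 dB, 89.4°; ω = 850: -34.5 dB, -42.0°

At s = jω = j20:
zero (s+4): 4 + j20 → |·| = √(4²+20²) = √416 ≈ 20.396, ∠ = arctan(20/4) ≈ 78.69°
zero (s+10): 10 + j20 → |·| = √(10²+20²) = √500 ≈ 22.361, ∠ = arctan(20/10) ≈ 63.43°
pole (s+20): 20 + j20 → |·| = √(20²+20²) = √800 ≈ 28.284, ∠ = arctan(20/20) ≈ 45.00°
pole (s+200): 200 + j20 → |·| = √(200²+20²) = √40400 ≈ 201, ∠ = arctan(20/200) ≈ 5.71°
pole (s+581): 581 + j20 → |·| = √(581²+20²) = √337961 ≈ 581.34, ∠ = arctan(20/581) ≈ 1.97°
|G| = 20 · 456.07 / 3.305e+06 ≈ 0.0027599
Gain = 20 log₁₀(0.0027599) ≈ -51.18 dB
∠G = 142.12° − 52.68° = 89.44°

At s = jω = j850:
zero (s+4): 4 + j850 → |·| = √(4²+850²) = √722516 ≈ 850.01, ∠ = arctan(850/4) ≈ 89.73°
zero (s+10): 10 + j850 → |·| = √(10²+850²) = √722600 ≈ 850.06, ∠ = arctan(850/10) ≈ 89.33°
pole (s+20): 20 + j850 → |·| = √(20²+850²) = √722900 ≈ 850.24, ∠ = arctan(850/20) ≈ 88.65°
pole (s+200): 200 + j850 → |·| = √(200²+850²) = √762500 ≈ 873.21, ∠ = arctan(850/200) ≈ 76.76°
pole (s+581): 581 + j850 → |·| = √(581²+850²) = √1060061 ≈ 1029.6, ∠ = arctan(850/581) ≈ 55.65°
|G| = 20 · 7.2256e+05 / 7.6441e+08 ≈ 0.018905
Gain = 20 log₁₀(0.018905) ≈ -34.47 dB
∠G = 179.06° − 221.06° = -42.00°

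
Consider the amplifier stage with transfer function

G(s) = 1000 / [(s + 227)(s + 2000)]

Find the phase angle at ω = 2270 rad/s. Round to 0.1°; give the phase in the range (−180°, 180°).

-132.9°

At s = jω = j2270:
pole (s+227): 227 + j2270 → |·| = √(227²+2270²) = √5204429 ≈ 2281.3, ∠ = arctan(2270/227) ≈ 84.29°
pole (s+2000): 2000 + j2270 → |·| = √(2000²+2270²) = √9152900 ≈ 3025.4, ∠ = arctan(2270/2000) ≈ 48.62°
∠G = 0.00° − 132.91° = -132.91°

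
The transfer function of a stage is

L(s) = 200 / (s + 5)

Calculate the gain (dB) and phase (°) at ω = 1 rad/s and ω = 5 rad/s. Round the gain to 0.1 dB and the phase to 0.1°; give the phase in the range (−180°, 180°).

ω = 1: 31.9 dB, -11.3°; ω = 5: 29.0 dB, -45.0°

Substitute s = j1:
Numerator: 200 = 200 + j0
Denominator: (j1) + 5 = 5 + j1
|N| = √(200² + 0²) ≈ 200, ∠N ≈ 0.00°
|D| = √(5² + 1²) ≈ 5.099, ∠D ≈ 11.31°
|L| = 200 / 5.099 ≈ 39.223
Gain = 20 log₁₀(39.223) ≈ 31.87 dB
∠L = 0.00° − 11.31° = -11.31°

Substitute s = j5:
Numerator: 200 = 200 + j0
Denominator: (j5) + 5 = 5 + j5
|N| = √(200² + 0²) ≈ 200, ∠N ≈ 0.00°
|D| = √(5² + 5²) ≈ 7.0711, ∠D ≈ 45.00°
|L| = 200 / 7.0711 ≈ 28.284
Gain = 20 log₁₀(28.284) ≈ 29.03 dB
∠L = 0.00° − 45.00° = -45.00°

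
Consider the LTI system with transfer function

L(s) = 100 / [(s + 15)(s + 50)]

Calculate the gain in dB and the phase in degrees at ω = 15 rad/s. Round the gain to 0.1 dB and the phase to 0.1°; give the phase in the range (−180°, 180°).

-20.9 dB, -61.7°

At s = jω = j15:
pole (s+15): 15 + j15 → |·| = √(15²+15²) = √450 ≈ 21.213, ∠ = arctan(15/15) ≈ 45.00°
pole (s+50): 50 + j15 → |·| = √(50²+15²) = √2725 ≈ 52.202, ∠ = arctan(15/50) ≈ 16.70°
|L| = 100 / 1107.4 ≈ 0.090302
Gain = 20 log₁₀(0.090302) ≈ -20.89 dB
∠L = 0.00° − 61.70° = -61.70°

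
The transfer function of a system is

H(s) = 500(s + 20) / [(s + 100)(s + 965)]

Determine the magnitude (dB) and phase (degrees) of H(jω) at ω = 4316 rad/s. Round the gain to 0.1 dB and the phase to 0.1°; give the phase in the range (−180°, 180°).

-18.9 dB, -76.3°

At s = jω = j4316:
zero (s+20): 20 + j4316 → |·| = √(20²+4316²) = √18628256 ≈ 4316, ∠ = arctan(4316/20) ≈ 89.73°
pole (s+100): 100 + j4316 → |·| = √(100²+4316²) = √18637856 ≈ 4317.2, ∠ = arctan(4316/100) ≈ 88.67°
pole (s+965): 965 + j4316 → |·| = √(965²+4316²) = √19559081 ≈ 4422.6, ∠ = arctan(4316/965) ≈ 77.40°
|H| = 500 · 4316 / 1.9093e+07 ≈ 0.11303
Gain = 20 log₁₀(0.11303) ≈ -18.94 dB
∠H = 89.73° − 166.07° = -76.34°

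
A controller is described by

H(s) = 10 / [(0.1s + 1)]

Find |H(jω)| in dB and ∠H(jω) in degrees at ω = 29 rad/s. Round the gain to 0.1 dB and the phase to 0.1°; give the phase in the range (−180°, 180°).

10.3 dB, -71.0°

At ω = 29 rad/s:
pole (1 + j29·0.1) = 1 + j2.9 → |·| ≈ 3.0676, ∠ ≈ 70.97°
|H| = 10 · 1 / (3.0676) ≈ 3.2599
Gain = 20 log₁₀(3.2599) ≈ 10.26 dB
∠H = (0°) − (70.97°) = -70.97°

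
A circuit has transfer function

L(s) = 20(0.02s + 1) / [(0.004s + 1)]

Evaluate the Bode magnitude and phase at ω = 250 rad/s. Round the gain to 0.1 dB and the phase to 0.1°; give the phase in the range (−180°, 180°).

37.2 dB, 33.7°

At ω = 250 rad/s:
zero (1 + j250·0.02) = 1 + j5 → |·| ≈ 5.099, ∠ ≈ 78.69°
pole (1 + j250·0.004) = 1 + j1 → |·| ≈ 1.4142, ∠ ≈ 45.00°
|L| = 20 · 5.099 / (1.4142) ≈ 72.111
Gain = 20 log₁₀(72.111) ≈ 37.16 dB
∠L = (78.69°) − (45.00°) = 33.69°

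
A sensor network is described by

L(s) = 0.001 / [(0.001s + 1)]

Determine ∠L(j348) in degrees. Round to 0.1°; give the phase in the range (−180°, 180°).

-19.2°

At ω = 348 rad/s:
pole (1 + j348·0.001) = 1 + j0.348 → |·| ≈ 1.0588, ∠ ≈ 19.19°
∠L = (0°) − (19.19°) = -19.19°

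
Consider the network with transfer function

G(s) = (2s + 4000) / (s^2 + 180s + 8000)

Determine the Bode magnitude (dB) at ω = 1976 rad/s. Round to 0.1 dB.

Substitute s = j1976:
Numerator: 2(j1976) + 4000 = 4000 + j3952
Denominator: (j1976)^2 + 180(j1976) + 8000 = -3896576 + j355680
|N| = √(4000² + 3952²) ≈ 5623, ∠N ≈ 44.65°
|D| = √(3896576² + 355680²) ≈ 3.9128e+06, ∠D ≈ 174.78°
|G| = 5623 / 3.9128e+06 ≈ 0.0014371
Gain = 20 log₁₀(0.0014371) ≈ -56.85 dB

-56.9 dB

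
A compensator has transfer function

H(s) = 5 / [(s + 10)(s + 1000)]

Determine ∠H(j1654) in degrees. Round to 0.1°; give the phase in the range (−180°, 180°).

-148.5°

At s = jω = j1654:
pole (s+10): 10 + j1654 → |·| = √(10²+1654²) = √2735816 ≈ 1654, ∠ = arctan(1654/10) ≈ 89.65°
pole (s+1000): 1000 + j1654 → |·| = √(1000²+1654²) = √3735716 ≈ 1932.8, ∠ = arctan(1654/1000) ≈ 58.84°
∠H = 0.00° − 148.49° = -148.49°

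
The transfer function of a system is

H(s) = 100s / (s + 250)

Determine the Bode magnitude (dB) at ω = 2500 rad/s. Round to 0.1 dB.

At s = jω = j2500:
zero at origin: s = j2500 → |·| = 2500, ∠ = 90.00°
pole (s+250): 250 + j2500 → |·| = √(250²+2500²) = √6312500 ≈ 2512.5, ∠ = arctan(2500/250) ≈ 84.29°
|H| = 100 · 2500 / 2512.5 ≈ 99.502
Gain = 20 log₁₀(99.502) ≈ 39.96 dB

40.0 dB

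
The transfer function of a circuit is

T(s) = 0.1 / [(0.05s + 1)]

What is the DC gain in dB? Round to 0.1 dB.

T(0) = 0.1 · 1 / 1 = 0.1
20 log₁₀(0.1) ≈ -20.00 dB

-20.0 dB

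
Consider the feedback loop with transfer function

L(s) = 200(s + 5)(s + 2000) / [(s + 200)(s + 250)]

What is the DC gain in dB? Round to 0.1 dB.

32.0 dB

L(0) = 200·5·2000 / (200·250) = 40
20 log₁₀(40) ≈ 32.04 dB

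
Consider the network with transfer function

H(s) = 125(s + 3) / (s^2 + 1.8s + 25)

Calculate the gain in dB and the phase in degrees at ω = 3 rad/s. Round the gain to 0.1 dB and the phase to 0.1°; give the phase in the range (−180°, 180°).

29.9 dB, 26.4°

At s = jω = j3:
zero (s+3): 3 + j3 → |·| = √(3²+3²) = √18 ≈ 4.2426, ∠ = arctan(3/3) ≈ 45.00°
quadratic: (j3)² + 1.8·j3 + 25 = 16 + j5.4 → |·| ≈ 16.887, ∠ ≈ 18.65°
|H| = 125 · 4.2426 / 16.887 ≈ 31.404
Gain = 20 log₁₀(31.404) ≈ 29.94 dB
∠H = 45.00° − 18.65° = 26.35°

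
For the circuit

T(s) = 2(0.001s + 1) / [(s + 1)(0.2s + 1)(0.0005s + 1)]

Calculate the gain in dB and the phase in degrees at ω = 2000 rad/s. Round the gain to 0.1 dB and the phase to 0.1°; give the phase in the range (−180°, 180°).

At ω = 2000 rad/s:
zero (1 + j2000·0.001) = 1 + j2 → |·| ≈ 2.2361, ∠ ≈ 63.43°
pole (1 + j2000·1) = 1 + j2000 → |·| ≈ 2000, ∠ ≈ 89.97°
pole (1 + j2000·0.2) = 1 + j400 → |·| ≈ 400, ∠ ≈ 89.86°
pole (1 + j2000·0.0005) = 1 + j1 → |·| ≈ 1.4142, ∠ ≈ 45.00°
|T| = 2 · 2.2361 / (2000 · 400 · 1.4142) ≈ 3.9529e-06
Gain = 20 log₁₀(3.9529e-06) ≈ -108.06 dB
∠T = (63.43°) − (89.97° + 89.86° + 45.00°) = -161.40°

-108.1 dB, -161.4°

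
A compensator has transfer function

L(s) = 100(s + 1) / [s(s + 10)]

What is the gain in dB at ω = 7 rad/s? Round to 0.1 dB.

18.4 dB

At s = jω = j7:
zero (s+1): 1 + j7 → |·| = √(1²+7²) = √50 ≈ 7.0711, ∠ = arctan(7/1) ≈ 81.87°
pole (s+10): 10 + j7 → |·| = √(10²+7²) = √149 ≈ 12.207, ∠ = arctan(7/10) ≈ 34.99°
pole at origin: |s| = 7, ∠ = 90.00° (in denominator)
|L| = 100 · 7.0711 / 85.449 ≈ 8.2752
Gain = 20 log₁₀(8.2752) ≈ 18.36 dB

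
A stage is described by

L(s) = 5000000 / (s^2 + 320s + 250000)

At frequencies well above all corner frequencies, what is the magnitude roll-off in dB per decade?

Each pole contributes −20 dB/decade at high frequency; each zero contributes +20 dB/decade.
Net: 0 zero(s) − 2 pole(s) → -40 dB/decade.

-40 dB/decade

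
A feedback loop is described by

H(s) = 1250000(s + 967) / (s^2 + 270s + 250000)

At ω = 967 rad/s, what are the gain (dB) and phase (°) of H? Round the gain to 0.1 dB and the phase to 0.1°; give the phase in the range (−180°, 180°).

At s = jω = j967:
zero (s+967): 967 + j967 → |·| = √(967²+967²) = √1870178 ≈ 1367.5, ∠ = arctan(967/967) ≈ 45.00°
quadratic: (j967)² + 270·j967 + 250000 = -685089 + j261090 → |·| ≈ 7.3315e+05, ∠ ≈ 159.14°
|H| = 1250000 · 1367.5 / 7.3315e+05 ≈ 2331.5
Gain = 20 log₁₀(2331.5) ≈ 67.35 dB
∠H = 45.00° − 159.14° = -114.14°

67.4 dB, -114.1°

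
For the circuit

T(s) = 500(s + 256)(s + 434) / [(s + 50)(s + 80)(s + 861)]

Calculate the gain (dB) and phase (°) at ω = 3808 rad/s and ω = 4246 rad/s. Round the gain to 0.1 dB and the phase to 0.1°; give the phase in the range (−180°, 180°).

At s = jω = j3808:
zero (s+256): 256 + j3808 → |·| = √(256²+3808²) = √14566400 ≈ 3816.6, ∠ = arctan(3808/256) ≈ 86.15°
zero (s+434): 434 + j3808 → |·| = √(434²+3808²) = √14689220 ≈ 3832.7, ∠ = arctan(3808/434) ≈ 83.50°
pole (s+50): 50 + j3808 → |·| = √(50²+3808²) = √14503364 ≈ 3808.3, ∠ = arctan(3808/50) ≈ 89.25°
pole (s+80): 80 + j3808 → |·| = √(80²+3808²) = √14507264 ≈ 3808.8, ∠ = arctan(3808/80) ≈ 88.80°
pole (s+861): 861 + j3808 → |·| = √(861²+3808²) = √15242185 ≈ 3904.1, ∠ = arctan(3808/861) ≈ 77.26°
|T| = 500 · 1.4628e+07 / 5.6629e+10 ≈ 0.12916
Gain = 20 log₁₀(0.12916) ≈ -17.78 dB
∠T = 169.65° − 255.31° = -85.66°

At s = jω = j4246:
zero (s+256): 256 + j4246 → |·| = √(256²+4246²) = √18094052 ≈ 4253.7, ∠ = arctan(4246/256) ≈ 86.55°
zero (s+434): 434 + j4246 → |·| = √(434²+4246²) = √18216872 ≈ 4268.1, ∠ = arctan(4246/434) ≈ 84.16°
pole (s+50): 50 + j4246 → |·| = √(50²+4246²) = √18031016 ≈ 4246.3, ∠ = arctan(4246/50) ≈ 89.33°
pole (s+80): 80 + j4246 → |·| = √(80²+4246²) = √18034916 ≈ 4246.8, ∠ = arctan(4246/80) ≈ 88.92°
pole (s+861): 861 + j4246 → |·| = √(861²+4246²) = √18769837 ≈ 4332.4, ∠ = arctan(4246/861) ≈ 78.54°
|T| = 500 · 1.8155e+07 / 7.8127e+10 ≈ 0.11619
Gain = 20 log₁₀(0.11619) ≈ -18.70 dB
∠T = 170.71° − 256.79° = -86.08°

ω = 3808: -17.8 dB, -85.7°; ω = 4246: -18.7 dB, -86.1°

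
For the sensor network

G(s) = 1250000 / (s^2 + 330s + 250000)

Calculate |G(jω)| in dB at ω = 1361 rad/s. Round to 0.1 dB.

At s = jω = j1361:
quadratic: (j1361)² + 330·j1361 + 250000 = -1602321 + j449130 → |·| ≈ 1.6641e+06, ∠ ≈ 164.34°
|G| = 1250000 / 1.6641e+06 ≈ 0.75116
Gain = 20 log₁₀(0.75116) ≈ -2.49 dB

-2.5 dB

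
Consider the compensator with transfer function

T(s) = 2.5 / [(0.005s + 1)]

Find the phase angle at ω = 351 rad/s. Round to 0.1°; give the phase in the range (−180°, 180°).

At ω = 351 rad/s:
pole (1 + j351·0.005) = 1 + j1.755 → |·| ≈ 2.0199, ∠ ≈ 60.33°
∠T = (0°) − (60.33°) = -60.33°

-60.3°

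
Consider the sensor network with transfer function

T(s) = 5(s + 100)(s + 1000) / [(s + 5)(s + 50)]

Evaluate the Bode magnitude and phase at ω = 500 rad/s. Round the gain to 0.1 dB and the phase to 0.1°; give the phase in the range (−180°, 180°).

At s = jω = j500:
zero (s+100): 100 + j500 → |·| = √(100²+500²) = √260000 ≈ 509.9, ∠ = arctan(500/100) ≈ 78.69°
zero (s+1000): 1000 + j500 → |·| = √(1000²+500²) = √1250000 ≈ 1118, ∠ = arctan(500/1000) ≈ 26.57°
pole (s+5): 5 + j500 → |·| = √(5²+500²) = √250025 ≈ 500.02, ∠ = arctan(500/5) ≈ 89.43°
pole (s+50): 50 + j500 → |·| = √(50²+500²) = √252500 ≈ 502.49, ∠ = arctan(500/50) ≈ 84.29°
|T| = 5 · 5.7007e+05 / 2.5126e+05 ≈ 11.344
Gain = 20 log₁₀(11.344) ≈ 21.10 dB
∠T = 105.26° − 173.72° = -68.46°

21.1 dB, -68.5°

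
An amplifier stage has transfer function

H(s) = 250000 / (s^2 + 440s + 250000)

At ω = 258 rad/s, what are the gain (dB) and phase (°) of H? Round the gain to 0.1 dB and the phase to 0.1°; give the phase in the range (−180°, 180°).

1.3 dB, -31.8°

At s = jω = j258:
quadratic: (j258)² + 440·j258 + 250000 = 183436 + j113520 → |·| ≈ 2.1572e+05, ∠ ≈ 31.75°
|H| = 250000 / 2.1572e+05 ≈ 1.1589
Gain = 20 log₁₀(1.1589) ≈ 1.28 dB
∠H = 0.00° − 31.75° = -31.75°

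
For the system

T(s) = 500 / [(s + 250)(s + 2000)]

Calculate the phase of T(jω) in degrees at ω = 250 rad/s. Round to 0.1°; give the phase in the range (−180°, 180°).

-52.1°

At s = jω = j250:
pole (s+250): 250 + j250 → |·| = √(250²+250²) = √125000 ≈ 353.55, ∠ = arctan(250/250) ≈ 45.00°
pole (s+2000): 2000 + j250 → |·| = √(2000²+250²) = √4062500 ≈ 2015.6, ∠ = arctan(250/2000) ≈ 7.13°
∠T = 0.00° − 52.13° = -52.13°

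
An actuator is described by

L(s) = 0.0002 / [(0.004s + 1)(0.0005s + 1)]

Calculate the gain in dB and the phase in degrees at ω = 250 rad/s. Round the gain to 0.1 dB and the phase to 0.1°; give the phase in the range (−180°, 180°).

-77.1 dB, -52.1°

At ω = 250 rad/s:
pole (1 + j250·0.004) = 1 + j1 → |·| ≈ 1.4142, ∠ ≈ 45.00°
pole (1 + j250·0.0005) = 1 + j0.125 → |·| ≈ 1.0078, ∠ ≈ 7.13°
|L| = 0.0002 · 1 / (1.4142 · 1.0078) ≈ 0.00014033
Gain = 20 log₁₀(0.00014033) ≈ -77.06 dB
∠L = (0°) − (45.00° + 7.13°) = -52.13°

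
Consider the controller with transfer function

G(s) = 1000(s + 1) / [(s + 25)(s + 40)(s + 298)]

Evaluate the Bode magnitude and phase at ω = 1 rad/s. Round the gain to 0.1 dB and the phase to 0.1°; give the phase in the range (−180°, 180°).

At s = jω = j1:
zero (s+1): 1 + j1 → |·| = √(1²+1²) = √2 ≈ 1.4142, ∠ = arctan(1/1) ≈ 45.00°
pole (s+25): 25 + j1 → |·| = √(25²+1²) = √626 ≈ 25.02, ∠ = arctan(1/25) ≈ 2.29°
pole (s+40): 40 + j1 → |·| = √(40²+1²) = √1601 ≈ 40.012, ∠ = arctan(1/40) ≈ 1.43°
pole (s+298): 298 + j1 → |·| = √(298²+1²) = √88805 ≈ 298, ∠ = arctan(1/298) ≈ 0.19°
|G| = 1000 · 1.4142 / 2.9833e+05 ≈ 0.0047404
Gain = 20 log₁₀(0.0047404) ≈ -46.48 dB
∠G = 45.00° − 3.91° = 41.09°

-46.5 dB, 41.1°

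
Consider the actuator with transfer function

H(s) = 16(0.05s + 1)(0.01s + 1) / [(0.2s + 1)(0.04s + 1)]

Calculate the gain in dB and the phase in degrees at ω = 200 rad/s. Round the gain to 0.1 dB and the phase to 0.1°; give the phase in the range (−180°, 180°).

At ω = 200 rad/s:
zero (1 + j200·0.05) = 1 + j10 → |·| ≈ 10.05, ∠ ≈ 84.29°
zero (1 + j200·0.01) = 1 + j2 → |·| ≈ 2.2361, ∠ ≈ 63.43°
pole (1 + j200·0.2) = 1 + j40 → |·| ≈ 40.012, ∠ ≈ 88.57°
pole (1 + j200·0.04) = 1 + j8 → |·| ≈ 8.0623, ∠ ≈ 82.87°
|H| = 16 · 10.05 · 2.2361 / (40.012 · 8.0623) ≈ 1.1146
Gain = 20 log₁₀(1.1146) ≈ 0.94 dB
∠H = (84.29° + 63.43°) − (88.57° + 82.87°) = -23.72°

0.9 dB, -23.7°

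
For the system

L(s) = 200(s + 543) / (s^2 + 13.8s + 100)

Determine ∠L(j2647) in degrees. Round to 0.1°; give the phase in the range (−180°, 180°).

-101.3°

At s = jω = j2647:
zero (s+543): 543 + j2647 → |·| = √(543²+2647²) = √7301458 ≈ 2702.1, ∠ = arctan(2647/543) ≈ 78.41°
quadratic: (j2647)² + 13.8·j2647 + 100 = -7006509 + j36528.6 → |·| ≈ 7.0066e+06, ∠ ≈ 179.70°
∠L = 78.41° − 179.70° = -101.29°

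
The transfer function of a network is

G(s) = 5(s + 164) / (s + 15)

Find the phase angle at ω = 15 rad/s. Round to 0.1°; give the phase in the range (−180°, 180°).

-39.8°

At s = jω = j15:
zero (s+164): 164 + j15 → |·| = √(164²+15²) = √27121 ≈ 164.68, ∠ = arctan(15/164) ≈ 5.23°
pole (s+15): 15 + j15 → |·| = √(15²+15²) = √450 ≈ 21.213, ∠ = arctan(15/15) ≈ 45.00°
∠G = 5.23° − 45.00° = -39.77°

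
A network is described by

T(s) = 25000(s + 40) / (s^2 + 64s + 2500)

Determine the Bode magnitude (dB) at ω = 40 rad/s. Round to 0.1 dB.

54.3 dB

At s = jω = j40:
zero (s+40): 40 + j40 → |·| = √(40²+40²) = √3200 ≈ 56.569, ∠ = arctan(40/40) ≈ 45.00°
quadratic: (j40)² + 64·j40 + 2500 = 900 + j2560 → |·| ≈ 2713.6, ∠ ≈ 70.63°
|T| = 25000 · 56.569 / 2713.6 ≈ 521.16
Gain = 20 log₁₀(521.16) ≈ 54.34 dB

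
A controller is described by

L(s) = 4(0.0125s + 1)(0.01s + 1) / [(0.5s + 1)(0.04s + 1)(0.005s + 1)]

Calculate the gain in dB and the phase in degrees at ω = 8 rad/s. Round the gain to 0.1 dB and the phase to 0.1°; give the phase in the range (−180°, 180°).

-0.6 dB, -85.7°

At ω = 8 rad/s:
zero (1 + j8·0.0125) = 1 + j0.1 → |·| ≈ 1.005, ∠ ≈ 5.71°
zero (1 + j8·0.01) = 1 + j0.08 → |·| ≈ 1.0032, ∠ ≈ 4.57°
pole (1 + j8·0.5) = 1 + j4 → |·| ≈ 4.1231, ∠ ≈ 75.96°
pole (1 + j8·0.04) = 1 + j0.32 → |·| ≈ 1.05, ∠ ≈ 17.74°
pole (1 + j8·0.005) = 1 + j0.04 → |·| ≈ 1.0008, ∠ ≈ 2.29°
|L| = 4 · 1.005 · 1.0032 / (4.1231 · 1.05 · 1.0008) ≈ 0.93079
Gain = 20 log₁₀(0.93079) ≈ -0.62 dB
∠L = (5.71° + 4.57°) − (75.96° + 17.74° + 2.29°) = -85.71°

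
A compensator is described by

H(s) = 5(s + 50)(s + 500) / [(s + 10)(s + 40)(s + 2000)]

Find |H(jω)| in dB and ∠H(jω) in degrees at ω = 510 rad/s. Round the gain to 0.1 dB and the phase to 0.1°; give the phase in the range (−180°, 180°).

-49.4 dB, -58.7°

At s = jω = j510:
zero (s+50): 50 + j510 → |·| = √(50²+510²) = √262600 ≈ 512.45, ∠ = arctan(510/50) ≈ 84.40°
zero (s+500): 500 + j510 → |·| = √(500²+510²) = √510100 ≈ 714.21, ∠ = arctan(510/500) ≈ 45.57°
pole (s+10): 10 + j510 → |·| = √(10²+510²) = √260200 ≈ 510.1, ∠ = arctan(510/10) ≈ 88.88°
pole (s+40): 40 + j510 → |·| = √(40²+510²) = √261700 ≈ 511.57, ∠ = arctan(510/40) ≈ 85.52°
pole (s+2000): 2000 + j510 → |·| = √(2000²+510²) = √4260100 ≈ 2064, ∠ = arctan(510/2000) ≈ 14.31°
|H| = 5 · 3.66e+05 / 5.386e+08 ≈ 0.0033977
Gain = 20 log₁₀(0.0033977) ≈ -49.38 dB
∠H = 129.97° − 188.71° = -58.74°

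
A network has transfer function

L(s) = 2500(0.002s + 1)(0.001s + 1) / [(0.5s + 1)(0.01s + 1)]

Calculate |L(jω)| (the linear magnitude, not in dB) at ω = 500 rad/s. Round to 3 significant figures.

At ω = 500 rad/s:
zero (1 + j500·0.002) = 1 + j1 → |·| ≈ 1.4142, ∠ ≈ 45.00°
zero (1 + j500·0.001) = 1 + j0.5 → |·| ≈ 1.118, ∠ ≈ 26.57°
pole (1 + j500·0.5) = 1 + j250 → |·| ≈ 250, ∠ ≈ 89.77°
pole (1 + j500·0.01) = 1 + j5 → |·| ≈ 5.099, ∠ ≈ 78.69°
|L| = 2500 · 1.4142 · 1.118 / (250 · 5.099) ≈ 3.1008

3.10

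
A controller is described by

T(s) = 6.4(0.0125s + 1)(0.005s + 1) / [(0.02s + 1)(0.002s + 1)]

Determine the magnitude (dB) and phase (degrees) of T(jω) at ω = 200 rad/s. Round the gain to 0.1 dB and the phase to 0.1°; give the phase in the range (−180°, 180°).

14.8 dB, 15.4°

At ω = 200 rad/s:
zero (1 + j200·0.0125) = 1 + j2.5 → |·| ≈ 2.6926, ∠ ≈ 68.20°
zero (1 + j200·0.005) = 1 + j1 → |·| ≈ 1.4142, ∠ ≈ 45.00°
pole (1 + j200·0.02) = 1 + j4 → |·| ≈ 4.1231, ∠ ≈ 75.96°
pole (1 + j200·0.002) = 1 + j0.4 → |·| ≈ 1.077, ∠ ≈ 21.80°
|T| = 6.4 · 2.6926 · 1.4142 / (4.1231 · 1.077) ≈ 5.4881
Gain = 20 log₁₀(5.4881) ≈ 14.79 dB
∠T = (68.20° + 45.00°) − (75.96° + 21.80°) = 15.44°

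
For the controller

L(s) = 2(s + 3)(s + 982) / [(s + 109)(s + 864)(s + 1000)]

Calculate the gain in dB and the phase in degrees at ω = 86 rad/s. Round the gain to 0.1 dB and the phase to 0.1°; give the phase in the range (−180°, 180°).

-57.1 dB, 44.1°

At s = jω = j86:
zero (s+3): 3 + j86 → |·| = √(3²+86²) = √7405 ≈ 86.052, ∠ = arctan(86/3) ≈ 88.00°
zero (s+982): 982 + j86 → |·| = √(982²+86²) = √971720 ≈ 985.76, ∠ = arctan(86/982) ≈ 5.00°
pole (s+109): 109 + j86 → |·| = √(109²+86²) = √19277 ≈ 138.84, ∠ = arctan(86/109) ≈ 38.27°
pole (s+864): 864 + j86 → |·| = √(864²+86²) = √753892 ≈ 868.27, ∠ = arctan(86/864) ≈ 5.68°
pole (s+1000): 1000 + j86 → |·| = √(1000²+86²) = √1007396 ≈ 1003.7, ∠ = arctan(86/1000) ≈ 4.92°
|L| = 2 · 84827 / 1.21e+08 ≈ 0.0014021
Gain = 20 log₁₀(0.0014021) ≈ -57.06 dB
∠L = 93.00° − 48.87° = 44.13°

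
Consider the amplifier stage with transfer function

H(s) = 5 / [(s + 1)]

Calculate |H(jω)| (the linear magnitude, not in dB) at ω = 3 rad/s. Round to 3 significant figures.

1.58

At ω = 3 rad/s:
pole (1 + j3·1) = 1 + j3 → |·| ≈ 3.1623, ∠ ≈ 71.57°
|H| = 5 · 1 / (3.1623) ≈ 1.5811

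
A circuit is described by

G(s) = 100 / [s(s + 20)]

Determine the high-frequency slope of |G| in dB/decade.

-40 dB/decade

Each pole contributes −20 dB/decade at high frequency; each zero contributes +20 dB/decade.
Net: 0 zero(s) − 2 pole(s) → -40 dB/decade.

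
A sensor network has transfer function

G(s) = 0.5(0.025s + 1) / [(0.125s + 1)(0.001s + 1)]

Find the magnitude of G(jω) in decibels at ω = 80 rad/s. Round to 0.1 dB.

-19.1 dB

At ω = 80 rad/s:
zero (1 + j80·0.025) = 1 + j2 → |·| ≈ 2.2361, ∠ ≈ 63.43°
pole (1 + j80·0.125) = 1 + j10 → |·| ≈ 10.05, ∠ ≈ 84.29°
pole (1 + j80·0.001) = 1 + j0.08 → |·| ≈ 1.0032, ∠ ≈ 4.57°
|G| = 0.5 · 2.2361 / (10.05 · 1.0032) ≈ 0.11089
Gain = 20 log₁₀(0.11089) ≈ -19.10 dB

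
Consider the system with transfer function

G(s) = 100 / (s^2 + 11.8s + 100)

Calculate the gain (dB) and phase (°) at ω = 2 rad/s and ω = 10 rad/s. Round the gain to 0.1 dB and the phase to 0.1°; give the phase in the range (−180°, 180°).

At s = jω = j2:
quadratic: (j2)² + 11.8·j2 + 100 = 96 + j23.6 → |·| ≈ 98.858, ∠ ≈ 13.81°
|G| = 100 / 98.858 ≈ 1.0116
Gain = 20 log₁₀(1.0116) ≈ 0.10 dB
∠G = 0.00° − 13.81° = -13.81°

At s = jω = j10:
quadratic: (j10)² + 11.8·j10 + 100 = 0 + j118 → |·| ≈ 118, ∠ ≈ 90.00°
|G| = 100 / 118 ≈ 0.84746
Gain = 20 log₁₀(0.84746) ≈ -1.44 dB
∠G = 0.00° − 90.00° = -90.00°

ω = 2: 0.1 dB, -13.8°; ω = 10: -1.4 dB, -90.0°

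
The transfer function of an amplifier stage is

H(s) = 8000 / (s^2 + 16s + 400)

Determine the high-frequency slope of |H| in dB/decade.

Each pole contributes −20 dB/decade at high frequency; each zero contributes +20 dB/decade.
Net: 0 zero(s) − 2 pole(s) → -40 dB/decade.

-40 dB/decade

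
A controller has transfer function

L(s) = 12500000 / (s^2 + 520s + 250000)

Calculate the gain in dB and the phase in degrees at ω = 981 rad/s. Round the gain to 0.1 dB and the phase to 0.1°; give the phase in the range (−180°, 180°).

23.1 dB, -144.4°

At s = jω = j981:
quadratic: (j981)² + 520·j981 + 250000 = -712361 + j510120 → |·| ≈ 8.7617e+05, ∠ ≈ 144.39°
|L| = 12500000 / 8.7617e+05 ≈ 14.267
Gain = 20 log₁₀(14.267) ≈ 23.09 dB
∠L = 0.00° − 144.39° = -144.39°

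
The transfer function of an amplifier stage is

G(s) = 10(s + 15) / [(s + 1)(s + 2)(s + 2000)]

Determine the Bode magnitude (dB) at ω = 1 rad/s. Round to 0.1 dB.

-32.5 dB

At s = jω = j1:
zero (s+15): 15 + j1 → |·| = √(15²+1²) = √226 ≈ 15.033, ∠ = arctan(1/15) ≈ 3.81°
pole (s+1): 1 + j1 → |·| = √(1²+1²) = √2 ≈ 1.4142, ∠ = arctan(1/1) ≈ 45.00°
pole (s+2): 2 + j1 → |·| = √(2²+1²) = √5 ≈ 2.2361, ∠ = arctan(1/2) ≈ 26.57°
pole (s+2000): 2000 + j1 → |·| = √(2000²+1²) = √4000001 ≈ 2000, ∠ = arctan(1/2000) ≈ 0.03°
|G| = 10 · 15.033 / 6324.6 ≈ 0.023769
Gain = 20 log₁₀(0.023769) ≈ -32.48 dB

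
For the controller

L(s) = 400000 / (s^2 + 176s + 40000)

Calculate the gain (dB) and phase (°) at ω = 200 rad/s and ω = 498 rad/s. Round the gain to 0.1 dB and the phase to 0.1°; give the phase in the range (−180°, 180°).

At s = jω = j200:
quadratic: (j200)² + 176·j200 + 40000 = 0 + j35200 → |·| ≈ 35200, ∠ ≈ 90.00°
|L| = 400000 / 35200 ≈ 11.364
Gain = 20 log₁₀(11.364) ≈ 21.11 dB
∠L = 0.00° − 90.00° = -90.00°

At s = jω = j498:
quadratic: (j498)² + 176·j498 + 40000 = -208004 + j87648 → |·| ≈ 2.2572e+05, ∠ ≈ 157.15°
|L| = 400000 / 2.2572e+05 ≈ 1.7721
Gain = 20 log₁₀(1.7721) ≈ 4.97 dB
∠L = 0.00° − 157.15° = -157.15°

ω = 200: 21.1 dB, -90.0°; ω = 498: 5.0 dB, -157.2°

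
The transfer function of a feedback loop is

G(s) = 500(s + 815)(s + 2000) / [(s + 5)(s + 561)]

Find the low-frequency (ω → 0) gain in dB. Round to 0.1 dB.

G(0) = 500·815·2000 / (5·561) ≈ 2.9055e+05
20 log₁₀(2.9055e+05) ≈ 109.26 dB

109.3 dB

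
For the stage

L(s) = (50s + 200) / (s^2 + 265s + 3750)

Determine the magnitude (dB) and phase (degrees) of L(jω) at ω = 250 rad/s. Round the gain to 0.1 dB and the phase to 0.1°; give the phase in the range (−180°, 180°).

-17.0 dB, -42.5°

Substitute s = j250:
Numerator: 50(j250) + 200 = 200 + j12500
Denominator: (j250)^2 + 265(j250) + 3750 = -58750 + j66250
|N| = √(200² + 12500²) ≈ 12502, ∠N ≈ 89.08°
|D| = √(58750² + 66250²) ≈ 88547, ∠D ≈ 131.57°
|L| = 12502 / 88547 ≈ 0.14119
Gain = 20 log₁₀(0.14119) ≈ -17.00 dB
∠L = 89.08° − 131.57° = -42.49°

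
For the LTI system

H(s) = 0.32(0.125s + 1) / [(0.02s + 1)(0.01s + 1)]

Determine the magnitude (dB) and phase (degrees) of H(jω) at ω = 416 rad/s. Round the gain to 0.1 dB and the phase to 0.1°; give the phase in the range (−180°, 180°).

At ω = 416 rad/s:
zero (1 + j416·0.125) = 1 + j52 → |·| ≈ 52.01, ∠ ≈ 88.90°
pole (1 + j416·0.02) = 1 + j8.32 → |·| ≈ 8.3799, ∠ ≈ 83.15°
pole (1 + j416·0.01) = 1 + j4.16 → |·| ≈ 4.2785, ∠ ≈ 76.48°
|H| = 0.32 · 52.01 / (8.3799 · 4.2785) ≈ 0.4642
Gain = 20 log₁₀(0.4642) ≈ -6.67 dB
∠H = (88.90°) − (83.15° + 76.48°) = -70.73°

-6.7 dB, -70.7°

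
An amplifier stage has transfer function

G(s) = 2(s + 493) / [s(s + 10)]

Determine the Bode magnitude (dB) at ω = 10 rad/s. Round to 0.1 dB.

16.9 dB

At s = jω = j10:
zero (s+493): 493 + j10 → |·| = √(493²+10²) = √243149 ≈ 493.1, ∠ = arctan(10/493) ≈ 1.16°
pole (s+10): 10 + j10 → |·| = √(10²+10²) = √200 ≈ 14.142, ∠ = arctan(10/10) ≈ 45.00°
pole at origin: |s| = 10, ∠ = 90.00° (in denominator)
|G| = 2 · 493.1 / 141.42 ≈ 6.9736
Gain = 20 log₁₀(6.9736) ≈ 16.87 dB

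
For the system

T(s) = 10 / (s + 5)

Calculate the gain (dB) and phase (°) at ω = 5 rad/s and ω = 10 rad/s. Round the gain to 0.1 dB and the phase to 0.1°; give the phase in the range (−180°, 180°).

ω = 5: 3.0 dB, -45.0°; ω = 10: -1.0 dB, -63.4°

At s = jω = j5:
pole (s+5): 5 + j5 → |·| = √(5²+5²) = √50 ≈ 7.0711, ∠ = arctan(5/5) ≈ 45.00°
|T| = 10 / 7.0711 ≈ 1.4142
Gain = 20 log₁₀(1.4142) ≈ 3.01 dB
∠T = 0.00° − 45.00° = -45.00°

At s = jω = j10:
pole (s+5): 5 + j10 → |·| = √(5²+10²) = √125 ≈ 11.18, ∠ = arctan(10/5) ≈ 63.43°
|T| = 10 / 11.18 ≈ 0.89445
Gain = 20 log₁₀(0.89445) ≈ -0.97 dB
∠T = 0.00° − 63.43° = -63.43°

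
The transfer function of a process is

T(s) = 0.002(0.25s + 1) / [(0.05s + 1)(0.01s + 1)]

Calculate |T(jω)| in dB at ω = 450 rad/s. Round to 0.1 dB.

-53.3 dB

At ω = 450 rad/s:
zero (1 + j450·0.25) = 1 + j112.5 → |·| ≈ 112.5, ∠ ≈ 89.49°
pole (1 + j450·0.05) = 1 + j22.5 → |·| ≈ 22.522, ∠ ≈ 87.46°
pole (1 + j450·0.01) = 1 + j4.5 → |·| ≈ 4.6098, ∠ ≈ 77.47°
|T| = 0.002 · 112.5 / (22.522 · 4.6098) ≈ 0.0021672
Gain = 20 log₁₀(0.0021672) ≈ -53.28 dB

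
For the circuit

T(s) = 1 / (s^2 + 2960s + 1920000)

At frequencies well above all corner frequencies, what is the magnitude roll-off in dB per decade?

-40 dB/decade

Each pole contributes −20 dB/decade at high frequency; each zero contributes +20 dB/decade.
Net: 0 zero(s) − 2 pole(s) → -40 dB/decade.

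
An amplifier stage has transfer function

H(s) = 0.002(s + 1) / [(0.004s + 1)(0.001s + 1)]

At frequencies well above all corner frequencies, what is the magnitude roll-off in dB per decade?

Each pole contributes −20 dB/decade at high frequency; each zero contributes +20 dB/decade.
Net: 1 zero(s) − 2 pole(s) → -20 dB/decade.

-20 dB/decade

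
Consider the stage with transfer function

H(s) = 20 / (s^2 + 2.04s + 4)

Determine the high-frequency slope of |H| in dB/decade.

-40 dB/decade

Each pole contributes −20 dB/decade at high frequency; each zero contributes +20 dB/decade.
Net: 0 zero(s) − 2 pole(s) → -40 dB/decade.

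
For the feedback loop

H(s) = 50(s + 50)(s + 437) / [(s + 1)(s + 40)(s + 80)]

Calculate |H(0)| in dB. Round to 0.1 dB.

H(0) = 50·50·437 / (1·40·80) ≈ 341.41
20 log₁₀(341.41) ≈ 50.67 dB

50.7 dB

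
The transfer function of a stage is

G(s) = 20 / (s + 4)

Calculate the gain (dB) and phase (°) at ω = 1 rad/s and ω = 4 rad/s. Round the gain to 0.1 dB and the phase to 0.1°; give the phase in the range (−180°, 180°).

Substitute s = j1:
Numerator: 20 = 20 + j0
Denominator: (j1) + 4 = 4 + j1
|N| = √(20² + 0²) ≈ 20, ∠N ≈ 0.00°
|D| = √(4² + 1²) ≈ 4.1231, ∠D ≈ 14.04°
|G| = 20 / 4.1231 ≈ 4.8507
Gain = 20 log₁₀(4.8507) ≈ 13.72 dB
∠G = 0.00° − 14.04° = -14.04°

Substitute s = j4:
Numerator: 20 = 20 + j0
Denominator: (j4) + 4 = 4 + j4
|N| = √(20² + 0²) ≈ 20, ∠N ≈ 0.00°
|D| = √(4² + 4²) ≈ 5.6569, ∠D ≈ 45.00°
|G| = 20 / 5.6569 ≈ 3.5355
Gain = 20 log₁₀(3.5355) ≈ 10.97 dB
∠G = 0.00° − 45.00° = -45.00°

ω = 1: 13.7 dB, -14.0°; ω = 4: 11.0 dB, -45.0°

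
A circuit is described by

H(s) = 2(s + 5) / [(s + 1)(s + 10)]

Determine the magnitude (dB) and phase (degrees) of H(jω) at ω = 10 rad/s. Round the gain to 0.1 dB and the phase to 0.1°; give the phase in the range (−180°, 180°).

At s = jω = j10:
zero (s+5): 5 + j10 → |·| = √(5²+10²) = √125 ≈ 11.18, ∠ = arctan(10/5) ≈ 63.43°
pole (s+1): 1 + j10 → |·| = √(1²+10²) = √101 ≈ 10.05, ∠ = arctan(10/1) ≈ 84.29°
pole (s+10): 10 + j10 → |·| = √(10²+10²) = √200 ≈ 14.142, ∠ = arctan(10/10) ≈ 45.00°
|H| = 2 · 11.18 / 142.13 ≈ 0.15732
Gain = 20 log₁₀(0.15732) ≈ -16.06 dB
∠H = 63.43° − 129.29° = -65.86°

-16.1 dB, -65.9°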